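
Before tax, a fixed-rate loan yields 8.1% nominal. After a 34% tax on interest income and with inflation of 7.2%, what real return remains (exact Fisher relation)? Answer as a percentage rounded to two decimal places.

-1.73%

After-tax nominal return = 8.1% × (1 − 0.34) = 5.3460%.
1 + r = 1.05346 / 1.07200 = 0.982705
After-tax real rate = 0.982705 − 1 → -1.73%.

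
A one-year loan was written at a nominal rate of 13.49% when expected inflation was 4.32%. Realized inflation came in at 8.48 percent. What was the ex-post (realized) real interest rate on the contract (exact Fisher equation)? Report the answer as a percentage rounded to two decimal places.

4.62%

Ex-post: (1 + 0.1349)/(1 + 0.0848) − 1 = 4.6184%
So the realized real rate is 4.62%.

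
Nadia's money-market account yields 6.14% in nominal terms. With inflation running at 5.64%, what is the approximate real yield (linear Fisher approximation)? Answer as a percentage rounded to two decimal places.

0.50%

r ≈ i − π = 6.14% − 5.64% = 0.50%.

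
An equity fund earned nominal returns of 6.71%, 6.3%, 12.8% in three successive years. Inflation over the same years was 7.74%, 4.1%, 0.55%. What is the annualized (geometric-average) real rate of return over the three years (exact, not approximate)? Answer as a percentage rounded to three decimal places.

4.299%

Nominal growth factor = 1.0671 × 1.0630 × 1.1280 = 1.27952119
Price-level growth factor = 1.0774 × 1.0410 × 1.0055 = 1.12774205
Real growth factor = 1.27952119 / 1.12774205 = 1.13458675
Annualized real rate = 1.13458675^(1/3) − 1 = 4.2988% → 4.299%.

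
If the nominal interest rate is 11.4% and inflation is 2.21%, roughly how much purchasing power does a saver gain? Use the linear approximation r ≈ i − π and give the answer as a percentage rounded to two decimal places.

9.19%

r ≈ i − π = 11.4% − 2.21% = 9.19%.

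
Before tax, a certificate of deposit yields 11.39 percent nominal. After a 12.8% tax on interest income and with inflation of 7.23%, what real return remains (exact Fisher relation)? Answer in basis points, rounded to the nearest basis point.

After-tax nominal return = 11.39% × (1 − 0.128) = 9.93208%.
1 + r = 1.0993208 / 1.07230 = 1.025199
After-tax real rate = 1.025199 − 1 → 252 basis points.

252 basis points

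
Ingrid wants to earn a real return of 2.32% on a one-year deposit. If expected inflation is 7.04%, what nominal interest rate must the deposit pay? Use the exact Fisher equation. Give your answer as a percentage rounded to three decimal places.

9.523%

(1 + i) = (1 + r)(1 + π) = 1.02320 × 1.07040 = 1.09523328
i = 1.09523328 − 1, so the required nominal rate is 9.523%.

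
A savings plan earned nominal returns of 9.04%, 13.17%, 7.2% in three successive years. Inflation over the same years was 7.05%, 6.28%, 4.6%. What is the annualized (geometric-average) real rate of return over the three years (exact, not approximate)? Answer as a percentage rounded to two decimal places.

3.59%

Compound the nominal returns: 1.0904 × 1.1317 × 1.0720 = 1.32285409.
Compound inflation: 1.0705 × 1.0628 × 1.0460 = 1.19006286.
Deflate: 1.32285409 / 1.19006286 = 1.11158337.
Annualized real rate = 1.11158337^(1/3) − 1 = 3.5891% → 3.59%.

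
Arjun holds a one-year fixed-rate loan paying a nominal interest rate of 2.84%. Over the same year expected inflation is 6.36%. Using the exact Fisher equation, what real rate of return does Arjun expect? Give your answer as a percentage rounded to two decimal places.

-3.31%

1 + r = 1.02840 / 1.06360 = 0.966905
r = 0.966905 − 1 = -3.3095%, i.e. -3.31%.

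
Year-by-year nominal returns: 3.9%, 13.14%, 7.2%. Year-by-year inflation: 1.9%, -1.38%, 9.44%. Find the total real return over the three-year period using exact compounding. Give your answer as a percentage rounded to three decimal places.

14.581%

Nominal growth factor = 1.0390 × 1.1314 × 1.0720 = 1.260162
Price-level growth factor = 1.0190 × 0.9862 × 1.0944 = 1.099804
Real growth factor = 1.260162 / 1.099804 = 1.145806
Total real return = 1.145806 − 1 → 14.581%.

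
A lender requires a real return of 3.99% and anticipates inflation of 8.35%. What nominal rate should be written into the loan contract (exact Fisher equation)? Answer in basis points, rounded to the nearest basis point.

(1 + i) = (1 + r)(1 + π) = 1.03990 × 1.08350 = 1.12673165
i = 1.12673165 − 1, so the required nominal rate is 1267 basis points.

1267 basis points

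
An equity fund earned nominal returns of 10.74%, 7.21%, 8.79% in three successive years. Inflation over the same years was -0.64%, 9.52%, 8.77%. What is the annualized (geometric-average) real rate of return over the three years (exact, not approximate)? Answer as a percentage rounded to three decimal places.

2.953%

Compound the nominal returns: 1.1074 × 1.0721 × 1.0879 = 1.29160225.
Compound inflation: 0.9936 × 1.0952 × 1.0877 = 1.18362505.
Deflate: 1.29160225 / 1.18362505 = 1.09122585.
Annualized real rate = 1.09122585^(1/3) − 1 = 2.9528% → 2.953%.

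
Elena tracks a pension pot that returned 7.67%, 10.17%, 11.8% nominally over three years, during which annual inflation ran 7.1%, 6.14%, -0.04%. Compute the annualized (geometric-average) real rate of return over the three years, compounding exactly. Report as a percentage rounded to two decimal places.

5.29%

Compound the nominal returns: 1.0767 × 1.1017 × 1.1180 = 1.32617204.
Compound inflation: 1.0710 × 1.0614 × 0.9996 = 1.13630470.
Deflate: 1.32617204 / 1.13630470 = 1.16709193.
Annualized real rate = 1.16709193^(1/3) − 1 = 5.2854% → 5.29%.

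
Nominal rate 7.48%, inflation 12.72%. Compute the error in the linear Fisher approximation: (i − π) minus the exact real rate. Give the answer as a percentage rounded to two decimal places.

Approximate: r ≈ 7.480% − 12.720% = -5.2400%
Exact: (1 + 0.0748)/(1 + 0.1272) − 1 = -4.6487%
Error = -5.2400% − (-4.6487%) = -0.5913% → -0.59%.

-0.59%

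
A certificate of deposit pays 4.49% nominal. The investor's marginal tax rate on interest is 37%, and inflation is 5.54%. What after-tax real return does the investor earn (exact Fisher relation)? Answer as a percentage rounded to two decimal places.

-2.57%

After-tax nominal return = 4.49% × (1 − 0.37) = 2.8287%.
1 + r = 1.028287 / 1.05540 = 0.974310
After-tax real rate = 0.974310 − 1 → -2.57%.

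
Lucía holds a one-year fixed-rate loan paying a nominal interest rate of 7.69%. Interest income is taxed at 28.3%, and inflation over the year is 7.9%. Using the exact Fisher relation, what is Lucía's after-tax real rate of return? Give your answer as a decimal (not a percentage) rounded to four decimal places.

After-tax nominal return = 7.69% × (1 − 0.283) = 5.51373%.
1 + r = 1.0551373 / 1.07900 = 0.977884
After-tax real rate = 0.977884 − 1 → -0.0221.

-0.0221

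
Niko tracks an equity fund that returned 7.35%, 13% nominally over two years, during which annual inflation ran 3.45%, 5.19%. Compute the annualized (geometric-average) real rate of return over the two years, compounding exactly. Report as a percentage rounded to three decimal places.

5.581%

Compound the nominal returns: 1.0735 × 1.1300 = 1.213055000.
Compound inflation: 1.0345 × 1.0519 = 1.088190550.
Deflate: 1.213055000 / 1.088190550 = 1.114745023.
Annualized real rate = 1.114745023^(1/2) − 1 = 5.58149% → 5.581%.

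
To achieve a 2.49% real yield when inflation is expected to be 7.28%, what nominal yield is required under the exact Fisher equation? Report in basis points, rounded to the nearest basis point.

995 basis points

(1 + i) = (1 + r)(1 + π) = 1.02490 × 1.07280 = 1.09951272
i = 1.09951272 − 1, so the required nominal rate is 995 basis points.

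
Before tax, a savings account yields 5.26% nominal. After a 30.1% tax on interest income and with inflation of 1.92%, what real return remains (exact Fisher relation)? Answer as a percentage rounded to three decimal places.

1.724%

After-tax nominal return = 5.26% × (1 − 0.301) = 3.67674%.
1 + r = 1.0367674 / 1.01920 = 1.017236
After-tax real rate = 1.017236 − 1 → 1.724%.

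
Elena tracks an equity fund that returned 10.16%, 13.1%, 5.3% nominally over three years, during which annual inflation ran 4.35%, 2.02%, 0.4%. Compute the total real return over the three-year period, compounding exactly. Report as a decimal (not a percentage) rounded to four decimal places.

0.2274

Compound the nominal returns: 1.1016 × 1.1310 × 1.0530 = 1.311943.
Compound inflation: 1.0435 × 1.0202 × 1.0040 = 1.068837.
Deflate: 1.311943 / 1.068837 = 1.227449.
Total real return = 1.227449 − 1 → 0.2274.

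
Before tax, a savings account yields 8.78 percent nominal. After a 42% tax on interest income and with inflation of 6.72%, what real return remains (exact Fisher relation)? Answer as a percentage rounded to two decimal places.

After-tax nominal return = 8.78% × (1 − 0.42) = 5.0924%.
1 + r = 1.050924 / 1.06720 = 0.984749
After-tax real rate = 0.984749 − 1 → -1.53%.

-1.53%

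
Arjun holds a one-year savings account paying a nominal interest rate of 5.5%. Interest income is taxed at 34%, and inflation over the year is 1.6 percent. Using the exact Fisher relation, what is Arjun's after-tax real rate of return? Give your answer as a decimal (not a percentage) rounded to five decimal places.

After-tax nominal return = 5.5% × (1 − 0.34) = 3.6300%.
1 + r = 1.03630 / 1.01600 = 1.019980
After-tax real rate = 1.019980 − 1 → 0.01998.

0.01998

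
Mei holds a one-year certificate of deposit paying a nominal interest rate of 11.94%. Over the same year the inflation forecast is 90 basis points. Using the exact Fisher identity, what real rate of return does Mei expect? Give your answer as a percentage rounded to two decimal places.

10.94%

By the Fisher identity, 1 + r = (1 + i)/(1 + π).
1 + r = 1.11940 / 1.00900 = 1.109415
r = 1.109415 − 1 = 10.9415%, i.e. 10.94%.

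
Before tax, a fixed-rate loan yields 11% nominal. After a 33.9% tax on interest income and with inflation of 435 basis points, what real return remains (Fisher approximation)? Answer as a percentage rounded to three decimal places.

2.921%

After-tax nominal return = 11% × (1 − 0.339) = 7.2710%.
r ≈ 7.2710% − 4.35% → 2.921%.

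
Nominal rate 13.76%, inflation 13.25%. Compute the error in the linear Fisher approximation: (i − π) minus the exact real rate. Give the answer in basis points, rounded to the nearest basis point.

6 basis points

Approximate: r ≈ 13.760% − 13.250% = 0.5100%
Exact: (1 + 0.1376)/(1 + 0.1325) − 1 = 0.4503%
Error = 0.5100% − 0.4503% = 0.0597% → 6 basis points.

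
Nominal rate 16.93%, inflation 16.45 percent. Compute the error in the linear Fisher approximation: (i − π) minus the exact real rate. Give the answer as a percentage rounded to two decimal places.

0.07%

Approximate: r ≈ 16.930% − 16.450% = 0.4800%
Exact: (1 + 0.1693)/(1 + 0.1645) − 1 = 0.4122%
Error = 0.4800% − 0.4122% = 0.0678% → 0.07%.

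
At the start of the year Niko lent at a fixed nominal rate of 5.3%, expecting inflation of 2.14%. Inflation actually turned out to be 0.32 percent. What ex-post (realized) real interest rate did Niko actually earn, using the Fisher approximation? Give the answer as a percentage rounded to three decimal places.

Ex-post: 5.3% − 0.32% = 4.980%
So the realized real rate is 4.980%.

4.980%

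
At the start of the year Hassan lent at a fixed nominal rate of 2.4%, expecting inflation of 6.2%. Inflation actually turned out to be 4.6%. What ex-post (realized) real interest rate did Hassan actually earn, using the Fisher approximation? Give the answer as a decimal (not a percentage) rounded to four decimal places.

Ex-post: 2.4% − 4.6% = -2.200%
So the realized real rate is -0.0220.

-0.0220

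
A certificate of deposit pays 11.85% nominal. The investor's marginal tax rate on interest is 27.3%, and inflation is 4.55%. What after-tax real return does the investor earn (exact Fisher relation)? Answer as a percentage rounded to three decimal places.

After-tax nominal return = 11.85% × (1 − 0.273) = 8.61495%.
1 + r = 1.0861495 / 1.04550 = 1.038880
After-tax real rate = 1.038880 − 1 → 3.888%.

3.888%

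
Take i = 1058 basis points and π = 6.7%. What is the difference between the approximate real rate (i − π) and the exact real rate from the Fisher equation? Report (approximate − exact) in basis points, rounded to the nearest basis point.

Approximate: r ≈ 10.580% − 6.700% = 3.8800%
Exact: (1 + 0.1058)/(1 + 0.0670) − 1 = 3.6364%
Error = 3.8800% − 3.6364% = 0.2436% → 24 basis points.

24 basis points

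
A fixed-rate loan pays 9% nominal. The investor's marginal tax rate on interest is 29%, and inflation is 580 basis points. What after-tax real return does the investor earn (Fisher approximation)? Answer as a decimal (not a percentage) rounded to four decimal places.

After-tax nominal return = 9% × (1 − 0.29) = 6.3900%.
r ≈ 6.3900% − 5.8% → 0.0059.

0.0059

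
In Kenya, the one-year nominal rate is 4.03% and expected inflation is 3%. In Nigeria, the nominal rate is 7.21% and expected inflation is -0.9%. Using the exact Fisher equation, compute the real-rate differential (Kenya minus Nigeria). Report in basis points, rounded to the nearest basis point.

-718 basis points

Kenya: (1 + 0.0403)/(1 + 0.0300) − 1 = 1.0000%
Nigeria: (1 + 0.0721)/(1 − 0.0090) − 1 = 8.1837%
Differential = 1.0000% − 8.1837% = -7.1837% → -718 basis points.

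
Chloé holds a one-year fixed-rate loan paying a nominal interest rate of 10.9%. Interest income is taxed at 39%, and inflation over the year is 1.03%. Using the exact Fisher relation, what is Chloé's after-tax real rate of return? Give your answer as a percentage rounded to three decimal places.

5.562%

After-tax nominal return = 10.9% × (1 − 0.39) = 6.6490%.
1 + r = 1.06649 / 1.01030 = 1.055617
After-tax real rate = 1.055617 − 1 → 5.562%.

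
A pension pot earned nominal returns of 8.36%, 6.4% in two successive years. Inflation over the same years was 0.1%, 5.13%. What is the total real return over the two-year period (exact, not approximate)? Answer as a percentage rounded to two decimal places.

Compound the nominal returns: 1.0836 × 1.0640 = 1.152950.
Compound inflation: 1.0010 × 1.0513 = 1.052351.
Deflate: 1.152950 / 1.052351 = 1.095595.
Total real return = 1.095595 − 1 → 9.56%.

9.56%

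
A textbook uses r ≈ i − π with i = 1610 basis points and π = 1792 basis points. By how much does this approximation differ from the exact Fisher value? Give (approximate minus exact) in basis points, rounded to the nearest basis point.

-28 basis points

Approximate: r ≈ 16.100% − 17.920% = -1.8200%
Exact: (1 + 0.1610)/(1 + 0.1792) − 1 = -1.5434%
Error = -1.8200% − (-1.5434%) = -0.2766% → -28 basis points.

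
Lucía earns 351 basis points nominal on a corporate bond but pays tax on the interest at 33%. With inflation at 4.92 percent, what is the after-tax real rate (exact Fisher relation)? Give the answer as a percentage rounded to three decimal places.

After-tax nominal return = 3.51% × (1 − 0.33) = 2.3517%.
1 + r = 1.023517 / 1.04920 = 0.975521
After-tax real rate = 0.975521 − 1 → -2.448%.

-2.448%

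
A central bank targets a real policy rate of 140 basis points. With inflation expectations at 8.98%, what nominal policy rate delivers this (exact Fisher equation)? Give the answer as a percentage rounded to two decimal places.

10.51%

(1 + i) = (1 + r)(1 + π) = 1.01400 × 1.08980 = 1.1050572
i = 1.1050572 − 1, so the required nominal rate is 10.51%.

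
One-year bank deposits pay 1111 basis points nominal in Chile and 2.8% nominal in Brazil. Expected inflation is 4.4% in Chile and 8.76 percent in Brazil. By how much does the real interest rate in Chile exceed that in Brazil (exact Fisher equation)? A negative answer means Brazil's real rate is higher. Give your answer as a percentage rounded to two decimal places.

Chile: (1 + 0.1111)/(1 + 0.0440) − 1 = 6.4272%
Brazil: (1 + 0.0280)/(1 + 0.0876) − 1 = -5.4800%
Differential = 6.4272% − (-5.4800%) = 11.9072% → 11.91%.

11.91%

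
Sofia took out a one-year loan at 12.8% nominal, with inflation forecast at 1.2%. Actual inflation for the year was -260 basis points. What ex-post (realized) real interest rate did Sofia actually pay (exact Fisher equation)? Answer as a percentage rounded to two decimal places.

15.81%

Ex-post: (1 + 0.1280)/(1 − 0.0260) − 1 = 15.8111%
So the realized real rate is 15.81%.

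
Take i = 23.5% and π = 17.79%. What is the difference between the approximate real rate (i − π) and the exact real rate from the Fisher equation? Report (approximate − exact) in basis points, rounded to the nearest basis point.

Approximate: r ≈ 23.500% − 17.790% = 5.7100%
Exact: (1 + 0.2350)/(1 + 0.1779) − 1 = 4.8476%
Error = 5.7100% − 4.8476% = 0.8624% → 86 basis points.

86 basis points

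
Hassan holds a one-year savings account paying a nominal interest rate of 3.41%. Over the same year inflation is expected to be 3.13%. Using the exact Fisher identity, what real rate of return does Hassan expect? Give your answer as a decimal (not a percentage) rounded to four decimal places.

0.0027

By the Fisher identity, 1 + r = (1 + i)/(1 + π).
1 + r = 1.03410 / 1.03130 = 1.002715
r = 1.002715 − 1 = 0.2715%, i.e. 0.0027.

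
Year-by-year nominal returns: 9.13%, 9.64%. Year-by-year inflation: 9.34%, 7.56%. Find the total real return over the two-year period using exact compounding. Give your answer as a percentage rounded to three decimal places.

Compound the nominal returns: 1.0913 × 1.0964 = 1.196501.
Compound inflation: 1.0934 × 1.0756 = 1.176061.
Deflate: 1.196501 / 1.176061 = 1.017380.
Total real return = 1.017380 − 1 → 1.738%.

1.738%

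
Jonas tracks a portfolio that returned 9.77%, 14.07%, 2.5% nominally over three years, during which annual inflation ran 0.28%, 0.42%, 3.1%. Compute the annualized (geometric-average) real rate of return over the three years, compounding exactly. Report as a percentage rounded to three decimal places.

Compound the nominal returns: 1.0977 × 1.1407 × 1.0250 = 1.28345005.
Compound inflation: 1.0028 × 1.0042 × 1.0310 = 1.03822912.
Deflate: 1.28345005 / 1.03822912 = 1.23619153.
Annualized real rate = 1.23619153^(1/3) − 1 = 7.3236% → 7.324%.

7.324%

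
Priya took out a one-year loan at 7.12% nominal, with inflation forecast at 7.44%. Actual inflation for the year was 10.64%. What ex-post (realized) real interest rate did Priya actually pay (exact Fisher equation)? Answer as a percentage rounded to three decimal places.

-3.181%

Ex-post: (1 + 0.0712)/(1 + 0.1064) − 1 = -3.18149%
So the realized real rate is -3.181%.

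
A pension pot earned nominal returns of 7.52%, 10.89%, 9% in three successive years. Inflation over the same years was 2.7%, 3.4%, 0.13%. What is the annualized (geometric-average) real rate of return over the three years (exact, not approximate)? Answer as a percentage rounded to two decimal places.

Compound the nominal returns: 1.0752 × 1.1089 × 1.0900 = 1.29959532.
Compound inflation: 1.0270 × 1.0340 × 1.0013 = 1.06329849.
Deflate: 1.29959532 / 1.06329849 = 1.22223000.
Annualized real rate = 1.22223000^(1/3) − 1 = 6.9180% → 6.92%.

6.92%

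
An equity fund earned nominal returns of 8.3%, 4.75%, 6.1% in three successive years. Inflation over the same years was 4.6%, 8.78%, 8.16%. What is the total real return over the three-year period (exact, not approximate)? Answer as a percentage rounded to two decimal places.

-2.20%

Compound the nominal returns: 1.0830 × 1.0475 × 1.0610 = 1.203643.
Compound inflation: 1.0460 × 1.0878 × 1.0816 = 1.230686.
Deflate: 1.203643 / 1.230686 = 0.978026.
Total real return = 0.978026 − 1 → -2.20%.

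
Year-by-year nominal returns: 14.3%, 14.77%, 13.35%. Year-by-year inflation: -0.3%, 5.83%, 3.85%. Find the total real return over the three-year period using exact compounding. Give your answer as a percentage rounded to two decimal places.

Nominal growth factor = 1.1430 × 1.1477 × 1.1335 = 1.486949
Price-level growth factor = 0.9970 × 1.0583 × 1.0385 = 1.095747
Real growth factor = 1.486949 / 1.095747 = 1.357018
Total real return = 1.357018 − 1 → 35.70%.

35.70%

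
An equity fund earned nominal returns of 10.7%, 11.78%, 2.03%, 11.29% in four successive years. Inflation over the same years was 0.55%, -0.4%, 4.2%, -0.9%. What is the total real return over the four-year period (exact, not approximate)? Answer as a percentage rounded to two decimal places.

Compound the nominal returns: 1.1070 × 1.1178 × 1.0203 × 1.1129 = 1.405063.
Compound inflation: 1.0055 × 0.9960 × 1.0420 × 0.9910 = 1.034148.
Deflate: 1.405063 / 1.034148 = 1.358667.
Total real return = 1.358667 − 1 → 35.87%.

35.87%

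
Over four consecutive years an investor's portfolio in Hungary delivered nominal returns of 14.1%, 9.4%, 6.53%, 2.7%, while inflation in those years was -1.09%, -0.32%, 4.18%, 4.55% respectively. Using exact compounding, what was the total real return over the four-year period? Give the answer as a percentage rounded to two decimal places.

27.17%

Nominal growth factor = 1.1410 × 1.0940 × 1.0653 × 1.0270 = 1.365669
Price-level growth factor = 0.9891 × 0.9968 × 1.0418 × 1.0455 = 1.073882
Real growth factor = 1.365669 / 1.073882 = 1.271712
Total real return = 1.271712 − 1 → 27.17%.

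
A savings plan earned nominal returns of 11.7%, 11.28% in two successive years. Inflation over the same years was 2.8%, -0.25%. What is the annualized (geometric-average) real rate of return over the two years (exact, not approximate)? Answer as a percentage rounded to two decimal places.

10.10%

Nominal growth factor = 1.1170 × 1.1128 = 1.24299760
Price-level growth factor = 1.0280 × 0.9975 = 1.02543000
Real growth factor = 1.24299760 / 1.02543000 = 1.21217206
Annualized real rate = 1.21217206^(1/2) − 1 = 10.0987% → 10.10%.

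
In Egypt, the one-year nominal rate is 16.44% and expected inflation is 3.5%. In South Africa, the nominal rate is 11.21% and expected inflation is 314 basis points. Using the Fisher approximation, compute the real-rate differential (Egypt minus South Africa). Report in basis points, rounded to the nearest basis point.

Egypt: 16.44% − 3.5% = 12.940%
South Africa: 11.21% − 3.14% = 8.070%
Differential = 4.870% → 487 basis points.

487 basis points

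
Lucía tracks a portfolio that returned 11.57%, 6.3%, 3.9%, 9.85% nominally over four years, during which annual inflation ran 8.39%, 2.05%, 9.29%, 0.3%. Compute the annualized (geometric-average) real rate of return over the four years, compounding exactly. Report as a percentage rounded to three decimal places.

Compound the nominal returns: 1.1157 × 1.0630 × 1.0390 × 1.0985 = 1.353618578.
Compound inflation: 1.0839 × 1.0205 × 1.0929 × 1.0030 = 1.212505129.
Deflate: 1.353618578 / 1.212505129 = 1.116381734.
Annualized real rate = 1.116381734^(1/4) − 1 = 2.79055% → 2.791%.

2.791%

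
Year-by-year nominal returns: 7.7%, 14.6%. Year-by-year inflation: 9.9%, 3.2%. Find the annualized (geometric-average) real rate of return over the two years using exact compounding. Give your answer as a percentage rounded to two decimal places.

4.32%

Nominal growth factor = 1.0770 × 1.1460 = 1.23424200
Price-level growth factor = 1.0990 × 1.0320 = 1.13416800
Real growth factor = 1.23424200 / 1.13416800 = 1.08823561
Annualized real rate = 1.08823561^(1/2) − 1 = 4.3185% → 4.32%.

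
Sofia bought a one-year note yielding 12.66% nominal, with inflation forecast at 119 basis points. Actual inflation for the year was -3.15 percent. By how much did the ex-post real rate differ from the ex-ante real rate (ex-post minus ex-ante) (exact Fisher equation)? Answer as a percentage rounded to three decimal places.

4.989%

Ex-ante: (1 + 0.1266)/(1 + 0.0119) − 1 = 11.3351%
Ex-post: (1 + 0.1266)/(1 − 0.0315) − 1 = 16.3242%
Difference (ex-post − ex-ante) = 4.9891% → 4.989%.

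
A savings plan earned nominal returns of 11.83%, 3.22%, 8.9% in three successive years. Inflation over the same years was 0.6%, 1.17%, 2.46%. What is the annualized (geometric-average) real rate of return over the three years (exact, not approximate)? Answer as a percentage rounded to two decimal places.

6.43%

Nominal growth factor = 1.1183 × 1.0322 × 1.0890 = 1.25704278
Price-level growth factor = 1.0060 × 1.0117 × 1.0246 = 1.04280735
Real growth factor = 1.25704278 / 1.04280735 = 1.20544105
Annualized real rate = 1.20544105^(1/3) − 1 = 6.4262% → 6.43%.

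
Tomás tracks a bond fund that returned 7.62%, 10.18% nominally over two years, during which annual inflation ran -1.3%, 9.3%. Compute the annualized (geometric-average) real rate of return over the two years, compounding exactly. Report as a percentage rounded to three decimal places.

Nominal growth factor = 1.0762 × 1.1018 = 1.185757160
Price-level growth factor = 0.9870 × 1.0930 = 1.078791000
Real growth factor = 1.185757160 / 1.078791000 = 1.099153738
Annualized real rate = 1.099153738^(1/2) − 1 = 4.84053% → 4.841%.

4.841%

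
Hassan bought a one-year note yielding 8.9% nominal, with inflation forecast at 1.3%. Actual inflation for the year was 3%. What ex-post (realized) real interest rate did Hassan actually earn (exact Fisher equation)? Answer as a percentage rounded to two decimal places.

5.73%

Ex-post: (1 + 0.0890)/(1 + 0.0300) − 1 = 5.7282%
So the realized real rate is 5.73%.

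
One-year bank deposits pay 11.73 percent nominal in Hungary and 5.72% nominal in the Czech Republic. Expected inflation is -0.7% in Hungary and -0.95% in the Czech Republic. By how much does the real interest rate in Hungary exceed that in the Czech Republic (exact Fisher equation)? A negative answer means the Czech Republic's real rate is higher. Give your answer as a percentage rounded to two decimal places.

5.78%

Hungary: (1 + 0.1173)/(1 − 0.0070) − 1 = 12.5176%
The Czech Republic: (1 + 0.0572)/(1 − 0.0095) − 1 = 6.7340%
Differential = 12.5176% − 6.7340% = 5.7837% → 5.78%.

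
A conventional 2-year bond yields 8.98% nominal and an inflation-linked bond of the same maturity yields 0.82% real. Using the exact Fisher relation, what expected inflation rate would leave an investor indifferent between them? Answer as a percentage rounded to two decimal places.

(1 + π) = (1 + i)/(1 + r) = 1.08980 / 1.00820 = 1.080936
Break-even inflation = 1.080936 − 1 → 8.09%.

8.09%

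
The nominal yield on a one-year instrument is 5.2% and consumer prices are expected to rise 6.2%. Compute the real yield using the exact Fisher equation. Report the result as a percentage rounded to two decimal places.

1 + r = 1.05200 / 1.06200 = 0.990584
r = 0.990584 − 1 = -0.9416%, i.e. -0.94%.

-0.94%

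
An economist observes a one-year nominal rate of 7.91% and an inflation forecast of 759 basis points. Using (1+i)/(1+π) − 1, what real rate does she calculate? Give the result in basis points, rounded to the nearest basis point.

By the Fisher equation, 1 + r = (1 + i)/(1 + π).
1 + r = 1.07910 / 1.07590 = 1.002974
r = 1.002974 − 1 = 0.2974%, i.e. 30 basis points.

30 basis points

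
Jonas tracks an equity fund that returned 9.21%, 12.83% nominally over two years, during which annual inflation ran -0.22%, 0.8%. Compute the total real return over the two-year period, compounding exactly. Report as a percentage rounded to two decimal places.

22.51%

Nominal growth factor = 1.0921 × 1.1283 = 1.232216
Price-level growth factor = 0.9978 × 1.0080 = 1.005782
Real growth factor = 1.232216 / 1.005782 = 1.225132
Total real return = 1.225132 − 1 → 22.51%.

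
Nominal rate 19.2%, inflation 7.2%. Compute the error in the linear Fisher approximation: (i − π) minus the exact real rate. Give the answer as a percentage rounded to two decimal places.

Approximate: r ≈ 19.200% − 7.200% = 12.0000%
Exact: (1 + 0.1920)/(1 + 0.0720) − 1 = 11.1940%
Error = 12.0000% − 11.1940% = 0.8060% → 0.81%.

0.81%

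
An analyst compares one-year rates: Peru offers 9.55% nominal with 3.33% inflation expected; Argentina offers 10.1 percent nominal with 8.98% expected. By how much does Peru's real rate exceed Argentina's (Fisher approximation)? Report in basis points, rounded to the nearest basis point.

510 basis points

Peru: 9.55% − 3.33% = 6.220%
Argentina: 10.1% − 8.98% = 1.120%
Differential = 5.100% → 510 basis points.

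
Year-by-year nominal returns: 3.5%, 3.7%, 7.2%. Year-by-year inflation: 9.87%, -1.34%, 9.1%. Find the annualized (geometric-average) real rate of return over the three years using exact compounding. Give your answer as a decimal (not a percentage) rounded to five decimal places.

Compound the nominal returns: 1.0350 × 1.0370 × 1.0720 = 1.15057224.
Compound inflation: 1.0987 × 0.9866 × 1.0910 = 1.18261937.
Deflate: 1.15057224 / 1.18261937 = 0.97290157.
Annualized real rate = 0.97290157^(1/3) − 1 = -0.9116% → -0.00912.

-0.00912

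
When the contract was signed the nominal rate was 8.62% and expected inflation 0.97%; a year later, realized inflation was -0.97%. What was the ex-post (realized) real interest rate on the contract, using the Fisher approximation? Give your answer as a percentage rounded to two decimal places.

Ex-post: 8.62% − (-0.97%) = 9.590%
So the realized real rate is 9.59%.

9.59%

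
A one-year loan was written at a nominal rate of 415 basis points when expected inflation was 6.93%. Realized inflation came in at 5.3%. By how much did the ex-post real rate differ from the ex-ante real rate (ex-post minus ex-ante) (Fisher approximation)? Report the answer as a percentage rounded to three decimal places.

1.630%

Ex-ante: 4.15% − 6.93% = -2.780%
Ex-post: 4.15% − 5.3% = -1.150%
Difference (ex-post − ex-ante) = 1.6300% → 1.630%.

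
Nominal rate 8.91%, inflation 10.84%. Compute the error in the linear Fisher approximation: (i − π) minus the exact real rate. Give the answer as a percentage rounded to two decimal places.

-0.19%

Approximate: r ≈ 8.910% − 10.840% = -1.9300%
Exact: (1 + 0.0891)/(1 + 0.1084) − 1 = -1.7412%
Error = -1.9300% − (-1.7412%) = -0.1888% → -0.19%.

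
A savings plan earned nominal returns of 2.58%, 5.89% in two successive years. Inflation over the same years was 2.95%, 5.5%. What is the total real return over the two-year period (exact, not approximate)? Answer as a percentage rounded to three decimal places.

Nominal growth factor = 1.0258 × 1.0589 = 1.086220
Price-level growth factor = 1.0295 × 1.0550 = 1.086123
Real growth factor = 1.086220 / 1.086123 = 1.000089
Total real return = 1.000089 − 1 → 0.009%.

0.009%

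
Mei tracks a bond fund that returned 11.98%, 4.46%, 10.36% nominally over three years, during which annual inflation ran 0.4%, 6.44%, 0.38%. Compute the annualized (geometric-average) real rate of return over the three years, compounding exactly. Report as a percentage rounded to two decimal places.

Nominal growth factor = 1.1198 × 1.0446 × 1.1036 = 1.29092846
Price-level growth factor = 1.0040 × 1.0644 × 1.0038 = 1.07271850
Real growth factor = 1.29092846 / 1.07271850 = 1.20341773
Annualized real rate = 1.20341773^(1/3) − 1 = 6.3666% → 6.37%.

6.37%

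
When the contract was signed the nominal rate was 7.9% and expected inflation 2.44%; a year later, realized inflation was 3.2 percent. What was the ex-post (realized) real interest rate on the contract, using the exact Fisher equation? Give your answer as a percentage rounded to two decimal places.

Ex-post: (1 + 0.0790)/(1 + 0.0320) − 1 = 4.5543%
So the realized real rate is 4.55%.

4.55%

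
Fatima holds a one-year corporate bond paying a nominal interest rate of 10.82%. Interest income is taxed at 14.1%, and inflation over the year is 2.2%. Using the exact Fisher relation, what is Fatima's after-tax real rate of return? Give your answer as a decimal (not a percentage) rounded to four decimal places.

After-tax nominal return = 10.82% × (1 − 0.141) = 9.29438%.
1 + r = 1.0929438 / 1.02200 = 1.069417
After-tax real rate = 1.069417 − 1 → 0.0694.

0.0694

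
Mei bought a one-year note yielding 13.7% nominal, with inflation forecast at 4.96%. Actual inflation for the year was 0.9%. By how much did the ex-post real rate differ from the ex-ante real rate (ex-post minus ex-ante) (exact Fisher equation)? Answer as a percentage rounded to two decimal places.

4.36%

Ex-ante: (1 + 0.1370)/(1 + 0.0496) − 1 = 8.3270%
Ex-post: (1 + 0.1370)/(1 + 0.0090) − 1 = 12.6858%
Difference (ex-post − ex-ante) = 4.3588% → 4.36%.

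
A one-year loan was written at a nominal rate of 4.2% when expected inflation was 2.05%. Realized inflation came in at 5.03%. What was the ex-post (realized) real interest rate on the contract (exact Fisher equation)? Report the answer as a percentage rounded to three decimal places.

Ex-post: (1 + 0.0420)/(1 + 0.0503) − 1 = -0.7903%
So the realized real rate is -0.790%.

-0.790%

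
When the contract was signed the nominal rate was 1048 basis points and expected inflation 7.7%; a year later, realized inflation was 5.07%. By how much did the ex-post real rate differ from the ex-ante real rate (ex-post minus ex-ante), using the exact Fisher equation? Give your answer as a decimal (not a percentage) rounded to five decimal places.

Ex-ante: (1 + 0.1048)/(1 + 0.0770) − 1 = 2.5812%
Ex-post: (1 + 0.1048)/(1 + 0.0507) − 1 = 5.1489%
Difference (ex-post − ex-ante) = 2.5677% → 0.02568.

0.02568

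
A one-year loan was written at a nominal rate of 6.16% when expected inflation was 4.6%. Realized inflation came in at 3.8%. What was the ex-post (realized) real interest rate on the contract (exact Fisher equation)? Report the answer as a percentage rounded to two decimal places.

2.27%

Ex-post: (1 + 0.0616)/(1 + 0.0380) − 1 = 2.2736%
So the realized real rate is 2.27%.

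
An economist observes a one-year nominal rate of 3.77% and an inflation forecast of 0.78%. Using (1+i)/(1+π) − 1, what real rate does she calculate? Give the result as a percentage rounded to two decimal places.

2.97%

1 + r = 1.03770 / 1.00780 = 1.029669
r = 1.029669 − 1 = 2.9669%, i.e. 2.97%.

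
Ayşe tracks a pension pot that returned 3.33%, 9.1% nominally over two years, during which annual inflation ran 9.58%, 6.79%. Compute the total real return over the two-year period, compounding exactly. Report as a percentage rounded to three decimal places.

Compound the nominal returns: 1.0333 × 1.0910 = 1.127330.
Compound inflation: 1.0958 × 1.0679 = 1.170205.
Deflate: 1.127330 / 1.170205 = 0.963362.
Total real return = 0.963362 − 1 → -3.664%.

-3.664%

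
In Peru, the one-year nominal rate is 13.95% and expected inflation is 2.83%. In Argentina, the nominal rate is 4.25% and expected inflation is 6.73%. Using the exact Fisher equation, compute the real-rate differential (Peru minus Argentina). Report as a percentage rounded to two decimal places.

13.14%

Peru: (1 + 0.1395)/(1 + 0.0283) − 1 = 10.8140%
Argentina: (1 + 0.0425)/(1 + 0.0673) − 1 = -2.3236%
Differential = 10.8140% − (-2.3236%) = 13.1376% → 13.14%.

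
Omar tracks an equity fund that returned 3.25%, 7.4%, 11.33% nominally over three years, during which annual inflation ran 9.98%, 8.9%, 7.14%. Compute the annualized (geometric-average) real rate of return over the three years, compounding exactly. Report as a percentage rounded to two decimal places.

-1.28%

Compound the nominal returns: 1.0325 × 1.0740 × 1.1133 = 1.23454394.
Compound inflation: 1.0998 × 1.0890 × 1.0714 = 1.28319671.
Deflate: 1.23454394 / 1.28319671 = 0.96208471.
Annualized real rate = 0.96208471^(1/3) − 1 = -1.2802% → -1.28%.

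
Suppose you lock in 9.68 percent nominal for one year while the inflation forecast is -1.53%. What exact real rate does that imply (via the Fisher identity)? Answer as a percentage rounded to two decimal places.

11.38%

1 + r = 1.09680 / 0.98470 = 1.113842
r = 1.113842 − 1 = 11.3842%, i.e. 11.38%.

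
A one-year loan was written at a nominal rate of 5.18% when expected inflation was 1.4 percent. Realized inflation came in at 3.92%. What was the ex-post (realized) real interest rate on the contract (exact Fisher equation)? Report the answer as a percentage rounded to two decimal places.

Ex-post: (1 + 0.0518)/(1 + 0.0392) − 1 = 1.2125%
So the realized real rate is 1.21%.

1.21%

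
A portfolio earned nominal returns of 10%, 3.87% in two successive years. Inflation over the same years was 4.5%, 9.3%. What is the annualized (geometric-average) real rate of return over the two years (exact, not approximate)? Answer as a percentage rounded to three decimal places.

0.017%

Nominal growth factor = 1.1000 × 1.0387 = 1.14257000
Price-level growth factor = 1.0450 × 1.0930 = 1.14218500
Real growth factor = 1.14257000 / 1.14218500 = 1.00033707
Annualized real rate = 1.00033707^(1/2) − 1 = 0.0169% → 0.017%.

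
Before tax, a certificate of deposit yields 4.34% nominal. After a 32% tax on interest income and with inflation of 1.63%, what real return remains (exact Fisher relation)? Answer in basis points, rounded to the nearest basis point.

130 basis points

After-tax nominal return = 4.34% × (1 − 0.32) = 2.9512%.
1 + r = 1.029512 / 1.01630 = 1.013000
After-tax real rate = 1.013000 − 1 → 130 basis points.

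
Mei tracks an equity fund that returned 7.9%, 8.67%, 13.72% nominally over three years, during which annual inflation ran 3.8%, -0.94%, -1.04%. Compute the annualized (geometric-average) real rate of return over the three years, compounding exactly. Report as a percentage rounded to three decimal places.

Nominal growth factor = 1.0790 × 1.0867 × 1.1372 = 1.33342306
Price-level growth factor = 1.0380 × 0.9906 × 0.9896 = 1.01754907
Real growth factor = 1.33342306 / 1.01754907 = 1.31042629
Annualized real rate = 1.31042629^(1/3) − 1 = 9.4303% → 9.430%.

9.430%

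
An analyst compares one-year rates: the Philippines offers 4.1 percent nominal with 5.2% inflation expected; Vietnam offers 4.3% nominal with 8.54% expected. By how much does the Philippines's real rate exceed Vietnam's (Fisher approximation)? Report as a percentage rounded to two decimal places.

3.14%

The Philippines: 4.1% − 5.2% = -1.100%
Vietnam: 4.3% − 8.54% = -4.240%
Differential = 3.140% → 3.14%.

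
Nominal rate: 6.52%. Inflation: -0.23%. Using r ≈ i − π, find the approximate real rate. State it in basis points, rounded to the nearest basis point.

r ≈ i − π = 6.52% − (-0.23%) = 675 basis points.

675 basis points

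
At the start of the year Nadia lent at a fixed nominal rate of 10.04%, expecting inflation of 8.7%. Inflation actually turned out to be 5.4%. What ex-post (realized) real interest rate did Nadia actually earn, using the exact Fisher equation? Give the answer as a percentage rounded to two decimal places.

Ex-post: (1 + 0.1004)/(1 + 0.0540) − 1 = 4.4023%
So the realized real rate is 4.40%.

4.40%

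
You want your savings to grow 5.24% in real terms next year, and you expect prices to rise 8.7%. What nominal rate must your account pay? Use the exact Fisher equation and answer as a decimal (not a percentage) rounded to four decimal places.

(1 + i) = (1 + r)(1 + π) = 1.05240 × 1.08700 = 1.1439588
i = 1.1439588 − 1, so the required nominal rate is 0.1440.

0.1440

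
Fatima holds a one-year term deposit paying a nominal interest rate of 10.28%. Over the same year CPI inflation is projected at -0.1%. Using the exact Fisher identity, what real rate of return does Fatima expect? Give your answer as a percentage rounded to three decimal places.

10.390%

By the Fisher identity, 1 + r = (1 + i)/(1 + π).
1 + r = 1.10280 / 0.99900 = 1.103904
r = 1.103904 − 1 = 10.3904%, i.e. 10.390%.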